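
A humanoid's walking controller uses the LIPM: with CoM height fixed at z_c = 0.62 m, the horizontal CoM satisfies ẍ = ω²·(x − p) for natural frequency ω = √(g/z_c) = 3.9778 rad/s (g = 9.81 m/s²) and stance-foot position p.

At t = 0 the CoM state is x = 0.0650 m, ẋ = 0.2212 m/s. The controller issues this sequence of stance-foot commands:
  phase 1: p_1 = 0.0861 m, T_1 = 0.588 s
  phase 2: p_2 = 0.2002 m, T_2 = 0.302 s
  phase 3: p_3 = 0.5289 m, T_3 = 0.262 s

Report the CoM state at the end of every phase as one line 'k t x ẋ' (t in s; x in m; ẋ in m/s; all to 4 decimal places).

1 0.5880 0.2613 0.7265
2 0.8900 0.5871 1.6844
3 1.1520 1.1474 2.9725

phase 1: p=0.0861, T=0.588, ωT=2.338946, cosh=5.233367, sinh=5.136938; start (x,ẋ)=(0.065000, 0.221200) → end (x,ẋ)=(0.261334, 0.726469)
phase 2: p=0.2002, T=0.302, ωT=1.201296, cosh=1.812613, sinh=1.511809; start (x,ẋ)=(0.261334, 0.726469) → end (x,ẋ)=(0.587115, 1.684448)
phase 3: p=0.5289, T=0.262, ωT=1.042184, cosh=1.594043, sinh=1.241359; start (x,ẋ)=(0.587115, 1.684448) → end (x,ẋ)=(1.147366, 2.972542)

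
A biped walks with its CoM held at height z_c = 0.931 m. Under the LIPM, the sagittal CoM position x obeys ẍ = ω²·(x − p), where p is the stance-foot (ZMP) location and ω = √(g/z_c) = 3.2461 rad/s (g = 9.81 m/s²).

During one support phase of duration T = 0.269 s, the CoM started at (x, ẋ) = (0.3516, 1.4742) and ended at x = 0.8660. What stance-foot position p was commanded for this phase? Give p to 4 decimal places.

ωT = 3.2461·0.269 = 0.873201; cosh(ωT) = 1.406088, sinh(ωT) = 0.988475
x(T) = p + (x₀−p)·cosh(ωT) + (ẋ₀/ω)·sinh(ωT) ⇒ p·(1 − cosh) = x(T) − x₀·cosh − (ẋ₀/ω)·sinh
numerator   = 0.8660 − (0.3516)·1.406088 − (1.4742/3.2461)·0.988475 = -0.077292
denominator = 1 − 1.406088 = -0.406088
p = -0.077292 / -0.406088 = 0.1903

p = 0.1903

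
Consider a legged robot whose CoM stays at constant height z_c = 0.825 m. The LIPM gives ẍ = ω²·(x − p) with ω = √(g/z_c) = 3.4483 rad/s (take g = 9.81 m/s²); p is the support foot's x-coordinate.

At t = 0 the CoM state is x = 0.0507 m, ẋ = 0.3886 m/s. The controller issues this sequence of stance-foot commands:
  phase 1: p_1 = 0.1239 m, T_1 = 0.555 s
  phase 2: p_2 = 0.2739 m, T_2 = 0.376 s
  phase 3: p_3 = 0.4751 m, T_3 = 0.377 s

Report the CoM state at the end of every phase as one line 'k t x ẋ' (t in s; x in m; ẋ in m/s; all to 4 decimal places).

phase 1: p=0.1239, T=0.555, ωT=1.913807, cosh=3.463181, sinh=3.315663; start (x,ẋ)=(0.050700, 0.388600) → end (x,ẋ)=(0.244048, 0.508867)
phase 2: p=0.2739, T=0.376, ωT=1.296561, cosh=1.965085, sinh=1.691614; start (x,ẋ)=(0.244048, 0.508867) → end (x,ẋ)=(0.464870, 0.825834)
phase 3: p=0.4751, T=0.377, ωT=1.300009, cosh=1.970930, sinh=1.698400; start (x,ẋ)=(0.464870, 0.825834) → end (x,ẋ)=(0.861688, 1.567749)

1 0.5550 0.2440 0.5089
2 0.9310 0.4649 0.8258
3 1.3080 0.8617 1.5677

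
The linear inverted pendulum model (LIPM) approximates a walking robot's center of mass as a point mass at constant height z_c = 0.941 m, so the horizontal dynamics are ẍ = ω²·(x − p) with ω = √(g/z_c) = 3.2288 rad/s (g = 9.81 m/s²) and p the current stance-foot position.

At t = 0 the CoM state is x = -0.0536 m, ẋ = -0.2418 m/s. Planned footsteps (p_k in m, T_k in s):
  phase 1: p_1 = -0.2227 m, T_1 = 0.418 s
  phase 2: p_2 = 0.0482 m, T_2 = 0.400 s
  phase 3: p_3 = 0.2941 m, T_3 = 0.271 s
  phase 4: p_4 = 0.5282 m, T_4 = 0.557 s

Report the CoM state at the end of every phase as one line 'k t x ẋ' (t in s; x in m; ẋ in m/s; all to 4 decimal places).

phase 1: p=-0.2227, T=0.418, ωT=1.349638, cosh=2.057682, sinh=1.798348; start (x,ẋ)=(-0.053600, -0.241800) → end (x,ẋ)=(-0.009422, 0.484333)
phase 2: p=0.0482, T=0.400, ωT=1.291520, cosh=1.956583, sinh=1.681730; start (x,ẋ)=(-0.009422, 0.484333) → end (x,ẋ)=(0.187725, 0.634754)
phase 3: p=0.2941, T=0.271, ωT=0.875005, cosh=1.407873, sinh=0.991013; start (x,ẋ)=(0.187725, 0.634754) → end (x,ẋ)=(0.339162, 0.553276)
phase 4: p=0.5282, T=0.557, ωT=1.798442, cosh=3.102892, sinh=2.937335; start (x,ẋ)=(0.339162, 0.553276) → end (x,ẋ)=(0.444967, -0.076094)

1 0.4180 -0.0094 0.4843
2 0.8180 0.1877 0.6348
3 1.0890 0.3392 0.5533
4 1.6460 0.4450 -0.0761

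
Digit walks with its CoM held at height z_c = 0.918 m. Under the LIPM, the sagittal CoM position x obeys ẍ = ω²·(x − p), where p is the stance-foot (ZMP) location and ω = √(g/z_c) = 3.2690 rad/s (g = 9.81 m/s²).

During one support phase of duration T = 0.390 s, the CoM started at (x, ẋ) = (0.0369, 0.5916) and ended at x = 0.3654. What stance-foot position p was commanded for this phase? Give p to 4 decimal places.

ωT = 3.2690·0.390 = 1.274910; cosh(ωT) = 1.928918, sinh(ωT) = 1.649462
x(T) = p + (x₀−p)·cosh(ωT) + (ẋ₀/ω)·sinh(ωT) ⇒ p·(1 − cosh) = x(T) − x₀·cosh − (ẋ₀/ω)·sinh
numerator   = 0.3654 − (0.0369)·1.928918 − (0.5916/3.2690)·1.649462 = -0.004285
denominator = 1 − 1.928918 = -0.928918
p = -0.004285 / -0.928918 = 0.0046

p = 0.0046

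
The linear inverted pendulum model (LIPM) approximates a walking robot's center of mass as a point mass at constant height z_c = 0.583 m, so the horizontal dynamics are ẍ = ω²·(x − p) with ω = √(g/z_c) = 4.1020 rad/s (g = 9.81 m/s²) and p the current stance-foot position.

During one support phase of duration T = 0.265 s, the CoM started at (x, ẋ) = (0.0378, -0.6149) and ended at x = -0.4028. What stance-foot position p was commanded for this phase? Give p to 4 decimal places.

ωT = 4.1020·0.265 = 1.087030; cosh(ωT) = 1.651335, sinh(ωT) = 1.314119
x(T) = p + (x₀−p)·cosh(ωT) + (ẋ₀/ω)·sinh(ωT) ⇒ p·(1 − cosh) = x(T) − x₀·cosh − (ẋ₀/ω)·sinh
numerator   = -0.4028 − (0.0378)·1.651335 − (-0.6149/4.1020)·1.314119 = -0.268231
denominator = 1 − 1.651335 = -0.651335
p = -0.268231 / -0.651335 = 0.4118

p = 0.4118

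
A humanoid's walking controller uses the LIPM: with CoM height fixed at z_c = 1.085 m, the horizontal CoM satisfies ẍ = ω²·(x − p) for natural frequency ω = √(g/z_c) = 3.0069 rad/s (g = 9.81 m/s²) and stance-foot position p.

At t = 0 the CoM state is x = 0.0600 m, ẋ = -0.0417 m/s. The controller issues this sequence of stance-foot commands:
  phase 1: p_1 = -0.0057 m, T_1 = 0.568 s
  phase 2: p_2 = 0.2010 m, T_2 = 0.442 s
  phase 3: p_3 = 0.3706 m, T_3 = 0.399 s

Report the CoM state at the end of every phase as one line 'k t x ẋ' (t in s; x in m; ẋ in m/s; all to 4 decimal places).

1 0.5680 0.1445 0.4083
2 1.0100 0.3253 0.5268
3 1.4090 0.5529 0.7480

phase 1: p=-0.0057, T=0.568, ωT=1.707919, cosh=2.849356, sinh=2.668113; start (x,ẋ)=(0.060000, -0.041700) → end (x,ẋ)=(0.144501, 0.408277)
phase 2: p=0.2010, T=0.442, ωT=1.329050, cosh=2.021091, sinh=1.756362; start (x,ẋ)=(0.144501, 0.408277) → end (x,ẋ)=(0.325289, 0.526781)
phase 3: p=0.3706, T=0.399, ωT=1.199753, cosh=1.810283, sinh=1.509014; start (x,ẋ)=(0.325289, 0.526781) → end (x,ẋ)=(0.552940, 0.748026)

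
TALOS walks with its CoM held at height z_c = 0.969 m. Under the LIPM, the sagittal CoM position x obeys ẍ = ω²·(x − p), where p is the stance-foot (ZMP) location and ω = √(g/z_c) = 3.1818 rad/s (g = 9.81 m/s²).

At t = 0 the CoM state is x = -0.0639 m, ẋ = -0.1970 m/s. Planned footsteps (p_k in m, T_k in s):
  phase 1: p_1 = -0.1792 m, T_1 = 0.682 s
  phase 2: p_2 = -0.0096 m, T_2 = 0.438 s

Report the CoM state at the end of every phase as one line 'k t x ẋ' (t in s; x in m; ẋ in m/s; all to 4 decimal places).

1 0.6820 0.0647 0.7116
2 1.1200 0.5722 1.9690

phase 1: p=-0.1792, T=0.682, ωT=2.169988, cosh=4.436177, sinh=4.321998; start (x,ẋ)=(-0.063900, -0.197000) → end (x,ẋ)=(0.064696, 0.711648)
phase 2: p=-0.0096, T=0.438, ωT=1.393628, cosh=2.138809, sinh=1.890635; start (x,ẋ)=(0.064696, 0.711648) → end (x,ẋ)=(0.572169, 1.969017)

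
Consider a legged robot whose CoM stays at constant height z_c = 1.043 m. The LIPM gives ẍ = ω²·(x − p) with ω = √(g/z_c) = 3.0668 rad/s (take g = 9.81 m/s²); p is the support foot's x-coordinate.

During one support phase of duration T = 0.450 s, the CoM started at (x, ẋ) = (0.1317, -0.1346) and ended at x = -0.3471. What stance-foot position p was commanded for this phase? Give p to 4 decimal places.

p = 0.4884

ωT = 3.0668·0.450 = 1.380060; cosh(ωT) = 2.113352, sinh(ωT) = 1.861788
x(T) = p + (x₀−p)·cosh(ωT) + (ẋ₀/ω)·sinh(ωT) ⇒ p·(1 − cosh) = x(T) − x₀·cosh − (ẋ₀/ω)·sinh
numerator   = -0.3471 − (0.1317)·2.113352 − (-0.1346/3.0668)·1.861788 = -0.543716
denominator = 1 − 2.113352 = -1.113352
p = -0.543716 / -1.113352 = 0.4884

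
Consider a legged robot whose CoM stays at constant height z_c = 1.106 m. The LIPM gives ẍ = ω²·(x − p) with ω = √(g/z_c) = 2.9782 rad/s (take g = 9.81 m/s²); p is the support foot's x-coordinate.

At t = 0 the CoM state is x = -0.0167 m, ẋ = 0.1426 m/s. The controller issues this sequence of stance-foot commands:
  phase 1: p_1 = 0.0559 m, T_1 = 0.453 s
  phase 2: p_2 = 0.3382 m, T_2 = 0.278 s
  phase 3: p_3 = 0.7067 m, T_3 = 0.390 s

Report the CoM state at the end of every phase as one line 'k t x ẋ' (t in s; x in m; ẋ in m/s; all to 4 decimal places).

1 0.4530 -0.0074 -0.0953
2 0.7310 -0.1624 -1.0827
3 1.1210 -1.3413 -5.6282

phase 1: p=0.0559, T=0.453, ωT=1.349125, cosh=2.056759, sinh=1.797291; start (x,ẋ)=(-0.016700, 0.142600) → end (x,ẋ)=(-0.007364, -0.095312)
phase 2: p=0.3382, T=0.278, ωT=0.827940, cosh=1.362774, sinh=0.925825; start (x,ẋ)=(-0.007364, -0.095312) → end (x,ẋ)=(-0.162355, -1.082709)
phase 3: p=0.7067, T=0.390, ωT=1.161498, cosh=1.753866, sinh=1.440849; start (x,ẋ)=(-0.162355, -1.082709) → end (x,ẋ)=(-1.341319, -5.628161)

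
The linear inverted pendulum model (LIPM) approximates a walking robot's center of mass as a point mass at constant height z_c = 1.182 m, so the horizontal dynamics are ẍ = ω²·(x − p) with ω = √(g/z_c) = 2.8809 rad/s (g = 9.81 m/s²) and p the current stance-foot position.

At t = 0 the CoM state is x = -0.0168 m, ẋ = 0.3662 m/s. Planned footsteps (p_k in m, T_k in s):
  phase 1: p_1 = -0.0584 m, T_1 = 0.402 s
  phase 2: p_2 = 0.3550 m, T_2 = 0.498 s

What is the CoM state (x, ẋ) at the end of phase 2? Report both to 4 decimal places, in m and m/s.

x = 0.5624, ẋ = 0.8996

phase 1: p=-0.0584, T=0.402, ωT=1.158122, cosh=1.749012, sinh=1.434936; start (x,ẋ)=(-0.016800, 0.366200) → end (x,ẋ)=(0.196758, 0.812459)
phase 2: p=0.3550, T=0.498, ωT=1.434688, cosh=2.218263, sinh=1.980073; start (x,ẋ)=(0.196758, 0.812459) → end (x,ẋ)=(0.562389, 0.899572)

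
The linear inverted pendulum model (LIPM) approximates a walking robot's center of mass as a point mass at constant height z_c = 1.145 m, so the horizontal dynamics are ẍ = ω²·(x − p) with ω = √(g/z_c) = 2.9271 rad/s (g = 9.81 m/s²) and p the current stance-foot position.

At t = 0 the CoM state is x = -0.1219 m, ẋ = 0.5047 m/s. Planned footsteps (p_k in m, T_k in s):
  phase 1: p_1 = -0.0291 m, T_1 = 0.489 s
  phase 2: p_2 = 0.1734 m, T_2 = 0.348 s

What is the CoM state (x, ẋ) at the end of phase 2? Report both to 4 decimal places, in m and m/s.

x = 0.3063, ẋ = 0.6701

phase 1: p=-0.0291, T=0.489, ωT=1.431352, cosh=2.211669, sinh=1.972683; start (x,ẋ)=(-0.121900, 0.504700) → end (x,ẋ)=(0.105794, 0.580380)
phase 2: p=0.1734, T=0.348, ωT=1.018631, cosh=1.565245, sinh=1.204156; start (x,ẋ)=(0.105794, 0.580380) → end (x,ẋ)=(0.306337, 0.670145)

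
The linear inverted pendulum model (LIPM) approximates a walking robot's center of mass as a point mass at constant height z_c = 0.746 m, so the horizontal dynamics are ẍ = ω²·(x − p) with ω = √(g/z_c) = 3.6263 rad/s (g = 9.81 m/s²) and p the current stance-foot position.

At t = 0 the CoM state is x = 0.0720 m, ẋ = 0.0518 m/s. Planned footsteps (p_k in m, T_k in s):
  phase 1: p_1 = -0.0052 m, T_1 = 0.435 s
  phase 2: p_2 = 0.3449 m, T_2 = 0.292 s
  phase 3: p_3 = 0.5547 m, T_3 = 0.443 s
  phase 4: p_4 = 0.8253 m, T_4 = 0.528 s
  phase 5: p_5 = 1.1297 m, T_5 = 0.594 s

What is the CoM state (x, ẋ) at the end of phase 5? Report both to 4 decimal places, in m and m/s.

phase 1: p=-0.0052, T=0.435, ωT=1.577441, cosh=2.524524, sinh=2.318021; start (x,ẋ)=(0.072000, 0.051800) → end (x,ẋ)=(0.222805, 0.779701)
phase 2: p=0.3449, T=0.292, ωT=1.058880, cosh=1.614992, sinh=1.268147; start (x,ẋ)=(0.222805, 0.779701) → end (x,ẋ)=(0.420386, 0.697735)
phase 3: p=0.5547, T=0.443, ωT=1.606451, cosh=2.592843, sinh=2.392244; start (x,ẋ)=(0.420386, 0.697735) → end (x,ẋ)=(0.666735, 0.643943)
phase 4: p=0.8253, T=0.528, ωT=1.914686, cosh=3.466099, sinh=3.318711; start (x,ẋ)=(0.666735, 0.643943) → end (x,ẋ)=(0.865022, 0.323703)
phase 5: p=1.1297, T=0.594, ωT=2.154022, cosh=4.367737, sinh=4.251721; start (x,ẋ)=(0.865022, 0.323703) → end (x,ẋ)=(0.353188, -2.666957)

x = 0.3532, ẋ = -2.6670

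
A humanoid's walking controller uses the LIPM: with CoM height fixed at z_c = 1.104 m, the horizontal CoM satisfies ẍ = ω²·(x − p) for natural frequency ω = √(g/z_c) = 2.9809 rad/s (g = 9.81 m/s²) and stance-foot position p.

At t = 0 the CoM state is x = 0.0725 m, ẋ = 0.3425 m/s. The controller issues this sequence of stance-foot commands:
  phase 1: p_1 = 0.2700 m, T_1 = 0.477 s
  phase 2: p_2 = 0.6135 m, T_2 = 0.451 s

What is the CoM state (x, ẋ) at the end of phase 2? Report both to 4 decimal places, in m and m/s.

phase 1: p=0.2700, T=0.477, ωT=1.421889, cosh=2.193101, sinh=1.951843; start (x,ẋ)=(0.072500, 0.342500) → end (x,ẋ)=(0.061126, -0.397967)
phase 2: p=0.6135, T=0.451, ωT=1.344386, cosh=2.048265, sinh=1.787565; start (x,ẋ)=(0.061126, -0.397967) → end (x,ẋ)=(-0.756559, -3.758498)

x = -0.7566, ẋ = -3.7585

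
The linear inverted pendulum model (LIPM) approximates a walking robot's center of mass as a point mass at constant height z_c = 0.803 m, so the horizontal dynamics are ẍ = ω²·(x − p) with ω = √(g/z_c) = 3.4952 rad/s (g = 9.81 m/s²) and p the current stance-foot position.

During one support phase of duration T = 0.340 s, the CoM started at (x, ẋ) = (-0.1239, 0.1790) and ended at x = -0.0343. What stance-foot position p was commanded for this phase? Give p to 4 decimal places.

p = -0.1408

ωT = 3.4952·0.340 = 1.188368; cosh(ωT) = 1.793220, sinh(ωT) = 1.488501
x(T) = p + (x₀−p)·cosh(ωT) + (ẋ₀/ω)·sinh(ωT) ⇒ p·(1 − cosh) = x(T) − x₀·cosh − (ẋ₀/ω)·sinh
numerator   = -0.0343 − (-0.1239)·1.793220 − (0.1790/3.4952)·1.488501 = 0.111649
denominator = 1 − 1.793220 = -0.793220
p = 0.111649 / -0.793220 = -0.1408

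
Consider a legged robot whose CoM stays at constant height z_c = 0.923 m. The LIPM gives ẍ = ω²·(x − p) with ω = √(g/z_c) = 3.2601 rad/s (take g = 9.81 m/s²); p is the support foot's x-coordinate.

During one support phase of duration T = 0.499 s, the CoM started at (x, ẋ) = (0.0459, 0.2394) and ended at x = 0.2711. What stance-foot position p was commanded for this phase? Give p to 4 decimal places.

ωT = 3.2601·0.499 = 1.626790; cosh(ωT) = 2.642038, sinh(ωT) = 2.445479
x(T) = p + (x₀−p)·cosh(ωT) + (ẋ₀/ω)·sinh(ωT) ⇒ p·(1 − cosh) = x(T) − x₀·cosh − (ẋ₀/ω)·sinh
numerator   = 0.2711 − (0.0459)·2.642038 − (0.2394/3.2601)·2.445479 = -0.029749
denominator = 1 − 2.642038 = -1.642038
p = -0.029749 / -1.642038 = 0.0181

p = 0.0181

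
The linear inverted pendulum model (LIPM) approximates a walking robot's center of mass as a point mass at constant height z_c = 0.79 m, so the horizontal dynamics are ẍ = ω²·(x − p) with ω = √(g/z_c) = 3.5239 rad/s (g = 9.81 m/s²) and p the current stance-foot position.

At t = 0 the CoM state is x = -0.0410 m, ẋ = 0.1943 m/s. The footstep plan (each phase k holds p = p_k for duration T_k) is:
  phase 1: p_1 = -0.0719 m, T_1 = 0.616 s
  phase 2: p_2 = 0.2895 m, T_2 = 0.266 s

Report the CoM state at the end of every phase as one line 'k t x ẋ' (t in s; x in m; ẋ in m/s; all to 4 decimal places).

1 0.6160 0.3038 1.3335
2 0.8820 0.7195 2.0179

phase 1: p=-0.0719, T=0.616, ωT=2.170722, cosh=4.439354, sinh=4.325259; start (x,ẋ)=(-0.041000, 0.194300) → end (x,ẋ)=(0.303761, 1.333538)
phase 2: p=0.2895, T=0.266, ωT=0.937357, cosh=1.472443, sinh=1.080782; start (x,ẋ)=(0.303761, 1.333538) → end (x,ẋ)=(0.719495, 2.017873)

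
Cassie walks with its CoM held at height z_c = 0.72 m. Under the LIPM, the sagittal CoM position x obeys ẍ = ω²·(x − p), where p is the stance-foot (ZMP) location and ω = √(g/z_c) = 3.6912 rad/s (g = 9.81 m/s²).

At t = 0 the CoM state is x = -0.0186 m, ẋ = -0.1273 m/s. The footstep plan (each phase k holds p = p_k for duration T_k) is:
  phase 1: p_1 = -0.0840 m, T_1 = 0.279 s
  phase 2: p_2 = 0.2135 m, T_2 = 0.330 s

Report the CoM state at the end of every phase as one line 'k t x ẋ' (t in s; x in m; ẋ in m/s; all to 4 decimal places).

1 0.2790 -0.0229 0.0940
2 0.6090 -0.1818 -1.1731

phase 1: p=-0.0840, T=0.279, ωT=1.029845, cosh=1.578847, sinh=1.221784; start (x,ẋ)=(-0.018600, -0.127300) → end (x,ẋ)=(-0.022880, 0.093957)
phase 2: p=0.2135, T=0.330, ωT=1.218096, cosh=1.838269, sinh=1.542476; start (x,ẋ)=(-0.022880, 0.093957) → end (x,ẋ)=(-0.181767, -1.173130)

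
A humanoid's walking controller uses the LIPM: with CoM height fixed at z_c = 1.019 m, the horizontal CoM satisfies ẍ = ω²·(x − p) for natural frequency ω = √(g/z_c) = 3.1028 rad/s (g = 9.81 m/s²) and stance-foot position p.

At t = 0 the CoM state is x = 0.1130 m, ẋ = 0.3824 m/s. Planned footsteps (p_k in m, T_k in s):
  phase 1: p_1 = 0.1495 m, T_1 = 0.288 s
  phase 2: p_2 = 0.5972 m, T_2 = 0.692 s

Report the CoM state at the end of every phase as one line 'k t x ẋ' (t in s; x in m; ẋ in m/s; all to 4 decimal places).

1 0.2880 0.2228 0.4303
2 0.9800 -0.4416 -3.0373

phase 1: p=0.1495, T=0.288, ωT=0.893606, cosh=1.426552, sinh=1.017375; start (x,ẋ)=(0.113000, 0.382400) → end (x,ẋ)=(0.222816, 0.430294)
phase 2: p=0.5972, T=0.692, ωT=2.147138, cosh=4.338569, sinh=4.221751; start (x,ẋ)=(0.222816, 0.430294) → end (x,ẋ)=(-0.441623, -3.037294)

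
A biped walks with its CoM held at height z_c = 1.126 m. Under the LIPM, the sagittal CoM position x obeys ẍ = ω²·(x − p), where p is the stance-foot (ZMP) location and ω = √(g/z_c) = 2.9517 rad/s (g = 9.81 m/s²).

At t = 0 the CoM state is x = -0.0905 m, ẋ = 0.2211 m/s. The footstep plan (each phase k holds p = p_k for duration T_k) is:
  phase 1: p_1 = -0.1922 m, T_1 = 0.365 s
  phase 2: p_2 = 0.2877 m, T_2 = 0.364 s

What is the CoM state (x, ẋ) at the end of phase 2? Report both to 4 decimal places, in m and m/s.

phase 1: p=-0.1922, T=0.365, ωT=1.077371, cosh=1.638718, sinh=1.298229; start (x,ẋ)=(-0.090500, 0.221100) → end (x,ẋ)=(0.071703, 0.752033)
phase 2: p=0.2877, T=0.364, ωT=1.074419, cosh=1.634893, sinh=1.293397; start (x,ẋ)=(0.071703, 0.752033) → end (x,ẋ)=(0.264099, 0.404877)

x = 0.2641, ẋ = 0.4049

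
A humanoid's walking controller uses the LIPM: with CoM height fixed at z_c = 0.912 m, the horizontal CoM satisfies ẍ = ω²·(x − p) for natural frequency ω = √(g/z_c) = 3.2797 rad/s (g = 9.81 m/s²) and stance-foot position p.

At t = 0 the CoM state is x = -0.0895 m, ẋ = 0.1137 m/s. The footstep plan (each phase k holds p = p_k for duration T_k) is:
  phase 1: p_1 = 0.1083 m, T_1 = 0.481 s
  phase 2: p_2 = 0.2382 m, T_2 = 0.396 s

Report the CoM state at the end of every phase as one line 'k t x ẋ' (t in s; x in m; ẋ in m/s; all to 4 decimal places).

phase 1: p=0.1083, T=0.481, ωT=1.577536, cosh=2.524745, sinh=2.318262; start (x,ẋ)=(-0.089500, 0.113700) → end (x,ẋ)=(-0.310725, -1.216850)
phase 2: p=0.2382, T=0.396, ωT=1.298761, cosh=1.968812, sinh=1.695942; start (x,ẋ)=(-0.310725, -1.216850) → end (x,ẋ)=(-1.471768, -5.448972)

1 0.4810 -0.3107 -1.2168
2 0.8770 -1.4718 -5.4490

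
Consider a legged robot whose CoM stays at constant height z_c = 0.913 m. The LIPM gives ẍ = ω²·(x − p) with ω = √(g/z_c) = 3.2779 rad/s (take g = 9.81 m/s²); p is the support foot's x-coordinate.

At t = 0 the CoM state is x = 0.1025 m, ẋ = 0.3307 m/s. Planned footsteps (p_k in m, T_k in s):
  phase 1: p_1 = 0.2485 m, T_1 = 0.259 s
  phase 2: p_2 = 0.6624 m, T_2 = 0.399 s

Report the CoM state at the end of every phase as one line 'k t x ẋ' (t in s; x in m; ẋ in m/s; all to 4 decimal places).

phase 1: p=0.2485, T=0.259, ωT=0.848976, cosh=1.382553, sinh=0.954700; start (x,ẋ)=(0.102500, 0.330700) → end (x,ẋ)=(0.142965, 0.000316)
phase 2: p=0.6624, T=0.399, ωT=1.307882, cosh=1.984362, sinh=1.713970; start (x,ẋ)=(0.142965, 0.000316) → end (x,ẋ)=(-0.368182, -2.917675)

1 0.2590 0.1430 0.0003
2 0.6580 -0.3682 -2.9177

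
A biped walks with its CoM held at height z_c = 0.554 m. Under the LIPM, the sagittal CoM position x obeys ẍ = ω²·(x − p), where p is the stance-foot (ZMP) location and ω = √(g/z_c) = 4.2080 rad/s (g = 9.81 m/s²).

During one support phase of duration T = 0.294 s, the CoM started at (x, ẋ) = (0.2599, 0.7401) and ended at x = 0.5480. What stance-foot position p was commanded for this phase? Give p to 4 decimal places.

p = 0.2477

ωT = 4.2080·0.294 = 1.237152; cosh(ωT) = 1.867998, sinh(ωT) = 1.577788
x(T) = p + (x₀−p)·cosh(ωT) + (ẋ₀/ω)·sinh(ωT) ⇒ p·(1 − cosh) = x(T) − x₀·cosh − (ẋ₀/ω)·sinh
numerator   = 0.5480 − (0.2599)·1.867998 − (0.7401/4.2080)·1.577788 = -0.214993
denominator = 1 − 1.867998 = -0.867998
p = -0.214993 / -0.867998 = 0.2477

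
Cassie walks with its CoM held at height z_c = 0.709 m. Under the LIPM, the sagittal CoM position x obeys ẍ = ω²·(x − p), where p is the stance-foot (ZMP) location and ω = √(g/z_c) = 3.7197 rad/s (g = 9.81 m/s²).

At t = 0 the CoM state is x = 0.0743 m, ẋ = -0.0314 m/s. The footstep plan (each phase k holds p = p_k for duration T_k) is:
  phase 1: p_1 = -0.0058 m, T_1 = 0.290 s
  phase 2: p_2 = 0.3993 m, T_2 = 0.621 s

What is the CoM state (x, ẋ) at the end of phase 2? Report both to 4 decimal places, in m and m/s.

phase 1: p=-0.0058, T=0.290, ωT=1.078713, cosh=1.640463, sinh=1.300430; start (x,ẋ)=(0.074300, -0.031400) → end (x,ẋ)=(0.114623, 0.335950)
phase 2: p=0.3993, T=0.621, ωT=2.309934, cosh=5.086512, sinh=4.987244; start (x,ẋ)=(0.114623, 0.335950) → end (x,ẋ)=(-0.598281, -3.572237)

x = -0.5983, ẋ = -3.5722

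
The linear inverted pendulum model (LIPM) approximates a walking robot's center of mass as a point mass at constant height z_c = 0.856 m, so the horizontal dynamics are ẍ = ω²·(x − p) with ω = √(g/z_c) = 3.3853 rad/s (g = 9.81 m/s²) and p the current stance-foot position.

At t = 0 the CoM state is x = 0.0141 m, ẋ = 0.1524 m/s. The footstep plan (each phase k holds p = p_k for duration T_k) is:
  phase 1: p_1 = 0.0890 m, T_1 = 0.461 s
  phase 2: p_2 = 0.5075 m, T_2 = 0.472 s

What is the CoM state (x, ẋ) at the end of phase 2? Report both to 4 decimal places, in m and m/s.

x = -0.9232, ẋ = -4.5395

phase 1: p=0.0890, T=0.461, ωT=1.560623, cosh=2.485897, sinh=2.275892; start (x,ẋ)=(0.014100, 0.152400) → end (x,ẋ)=(0.005263, -0.198222)
phase 2: p=0.5075, T=0.472, ωT=1.597862, cosh=2.572390, sinh=2.370062; start (x,ẋ)=(0.005263, -0.198222) → end (x,ẋ)=(-0.923226, -4.539539)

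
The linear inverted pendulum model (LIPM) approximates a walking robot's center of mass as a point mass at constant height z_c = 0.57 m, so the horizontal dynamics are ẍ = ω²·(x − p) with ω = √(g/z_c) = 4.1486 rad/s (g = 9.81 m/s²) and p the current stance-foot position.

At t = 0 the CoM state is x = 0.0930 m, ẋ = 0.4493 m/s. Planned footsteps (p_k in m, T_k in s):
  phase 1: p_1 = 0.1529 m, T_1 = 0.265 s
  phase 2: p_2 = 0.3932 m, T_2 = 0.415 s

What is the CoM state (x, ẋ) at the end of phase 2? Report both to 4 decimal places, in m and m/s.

x = 0.1011, ẋ = -0.9922

phase 1: p=0.1529, T=0.265, ωT=1.099379, cosh=1.667689, sinh=1.334612; start (x,ẋ)=(0.093000, 0.449300) → end (x,ẋ)=(0.197546, 0.417640)
phase 2: p=0.3932, T=0.415, ωT=1.721669, cosh=2.886312, sinh=2.707545; start (x,ẋ)=(0.197546, 0.417640) → end (x,ẋ)=(0.101050, -0.992247)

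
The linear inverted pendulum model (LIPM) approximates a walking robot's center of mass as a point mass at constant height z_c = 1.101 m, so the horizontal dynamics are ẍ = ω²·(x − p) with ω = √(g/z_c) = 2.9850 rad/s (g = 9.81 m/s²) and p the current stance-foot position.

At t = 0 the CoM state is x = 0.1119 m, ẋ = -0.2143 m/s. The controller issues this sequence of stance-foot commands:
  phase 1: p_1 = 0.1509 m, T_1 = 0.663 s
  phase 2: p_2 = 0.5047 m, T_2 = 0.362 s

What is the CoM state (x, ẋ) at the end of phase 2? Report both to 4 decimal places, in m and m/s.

phase 1: p=0.1509, T=0.663, ωT=1.979055, cosh=3.687051, sinh=3.548851; start (x,ẋ)=(0.111900, -0.214300) → end (x,ẋ)=(-0.247675, -1.203274)
phase 2: p=0.5047, T=0.362, ωT=1.080570, cosh=1.642880, sinh=1.303478; start (x,ẋ)=(-0.247675, -1.203274) → end (x,ẋ)=(-1.256804, -4.904239)

x = -1.2568, ẋ = -4.9042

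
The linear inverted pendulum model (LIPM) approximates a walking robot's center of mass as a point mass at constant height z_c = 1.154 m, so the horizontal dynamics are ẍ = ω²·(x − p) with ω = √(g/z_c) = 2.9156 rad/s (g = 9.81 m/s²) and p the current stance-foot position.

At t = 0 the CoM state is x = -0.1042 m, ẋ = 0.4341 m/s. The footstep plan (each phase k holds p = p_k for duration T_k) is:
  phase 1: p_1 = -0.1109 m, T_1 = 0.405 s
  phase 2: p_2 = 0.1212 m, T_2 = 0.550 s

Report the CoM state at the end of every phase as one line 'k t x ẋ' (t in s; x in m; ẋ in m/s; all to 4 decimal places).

1 0.4050 0.1207 0.8024
2 0.9550 0.7761 2.0712

phase 1: p=-0.1109, T=0.405, ωT=1.180818, cosh=1.782032, sinh=1.475005; start (x,ẋ)=(-0.104200, 0.434100) → end (x,ẋ)=(0.120651, 0.802394)
phase 2: p=0.1212, T=0.550, ωT=1.603580, cosh=2.585986, sinh=2.384811; start (x,ẋ)=(0.120651, 0.802394) → end (x,ẋ)=(0.776098, 2.071163)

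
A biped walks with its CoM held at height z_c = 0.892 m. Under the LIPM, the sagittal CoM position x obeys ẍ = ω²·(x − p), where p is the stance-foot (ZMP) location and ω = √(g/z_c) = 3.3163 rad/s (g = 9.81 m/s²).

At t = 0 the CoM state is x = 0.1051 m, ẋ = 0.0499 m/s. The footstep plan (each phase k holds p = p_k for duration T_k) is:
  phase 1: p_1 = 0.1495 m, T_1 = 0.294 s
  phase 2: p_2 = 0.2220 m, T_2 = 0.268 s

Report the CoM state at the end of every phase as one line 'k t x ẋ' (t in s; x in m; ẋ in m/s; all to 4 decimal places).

1 0.2940 0.0994 -0.0919
2 0.5620 0.0197 -0.5415

phase 1: p=0.1495, T=0.294, ωT=0.974992, cosh=1.514171, sinh=1.136976; start (x,ẋ)=(0.105100, 0.049900) → end (x,ẋ)=(0.099379, -0.091855)
phase 2: p=0.2220, T=0.268, ωT=0.888768, cosh=1.421647, sinh=1.010485; start (x,ẋ)=(0.099379, -0.091855) → end (x,ẋ)=(0.019687, -0.541499)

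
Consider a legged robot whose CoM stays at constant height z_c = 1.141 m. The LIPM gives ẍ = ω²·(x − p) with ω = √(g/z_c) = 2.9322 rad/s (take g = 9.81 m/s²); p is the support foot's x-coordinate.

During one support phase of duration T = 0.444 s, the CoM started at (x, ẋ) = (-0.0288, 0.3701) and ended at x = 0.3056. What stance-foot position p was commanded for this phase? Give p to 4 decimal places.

p = -0.1515

ωT = 2.9322·0.444 = 1.301897; cosh(ωT) = 1.974139, sinh(ωT) = 1.702124
x(T) = p + (x₀−p)·cosh(ωT) + (ẋ₀/ω)·sinh(ωT) ⇒ p·(1 − cosh) = x(T) − x₀·cosh − (ẋ₀/ω)·sinh
numerator   = 0.3056 − (-0.0288)·1.974139 − (0.3701/2.9322)·1.702124 = 0.147614
denominator = 1 − 1.974139 = -0.974139
p = 0.147614 / -0.974139 = -0.1515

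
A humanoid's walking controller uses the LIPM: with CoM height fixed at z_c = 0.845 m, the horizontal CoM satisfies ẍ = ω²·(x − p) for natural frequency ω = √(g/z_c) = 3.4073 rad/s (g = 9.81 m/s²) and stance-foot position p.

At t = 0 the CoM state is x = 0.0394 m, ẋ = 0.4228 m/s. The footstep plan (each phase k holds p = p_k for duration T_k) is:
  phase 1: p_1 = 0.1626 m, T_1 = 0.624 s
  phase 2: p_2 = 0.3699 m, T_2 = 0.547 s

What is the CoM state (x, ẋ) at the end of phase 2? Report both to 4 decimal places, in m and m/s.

x = -0.2929, ẋ = -2.1331

phase 1: p=0.1626, T=0.624, ωT=2.126155, cosh=4.250935, sinh=4.131640; start (x,ẋ)=(0.039400, 0.422800) → end (x,ẋ)=(0.151566, 0.062918)
phase 2: p=0.3699, T=0.547, ωT=1.863793, cosh=3.301616, sinh=3.146533; start (x,ẋ)=(0.151566, 0.062918) → end (x,ẋ)=(-0.292853, -2.133071)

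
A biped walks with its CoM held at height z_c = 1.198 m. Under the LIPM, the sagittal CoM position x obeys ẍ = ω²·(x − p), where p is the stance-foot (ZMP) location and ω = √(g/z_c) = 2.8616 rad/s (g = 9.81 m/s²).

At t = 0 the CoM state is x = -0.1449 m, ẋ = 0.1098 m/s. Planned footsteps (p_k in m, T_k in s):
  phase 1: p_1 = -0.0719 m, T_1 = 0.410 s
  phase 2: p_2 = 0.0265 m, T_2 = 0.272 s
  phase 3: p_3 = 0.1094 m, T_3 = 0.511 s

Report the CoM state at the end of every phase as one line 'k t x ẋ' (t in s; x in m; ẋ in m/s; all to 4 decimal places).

phase 1: p=-0.0719, T=0.410, ωT=1.173256, cosh=1.770929, sinh=1.461571; start (x,ẋ)=(-0.144900, 0.109800) → end (x,ẋ)=(-0.145097, -0.110870)
phase 2: p=0.0265, T=0.272, ωT=0.778355, cosh=1.318524, sinh=0.859363; start (x,ẋ)=(-0.145097, -0.110870) → end (x,ẋ)=(-0.233050, -0.568168)
phase 3: p=0.1094, T=0.511, ωT=1.462278, cosh=2.273743, sinh=2.042035; start (x,ẋ)=(-0.233050, -0.568168) → end (x,ẋ)=(-1.074687, -3.292970)

1 0.4100 -0.1451 -0.1109
2 0.6820 -0.2331 -0.5682
3 1.1930 -1.0747 -3.2930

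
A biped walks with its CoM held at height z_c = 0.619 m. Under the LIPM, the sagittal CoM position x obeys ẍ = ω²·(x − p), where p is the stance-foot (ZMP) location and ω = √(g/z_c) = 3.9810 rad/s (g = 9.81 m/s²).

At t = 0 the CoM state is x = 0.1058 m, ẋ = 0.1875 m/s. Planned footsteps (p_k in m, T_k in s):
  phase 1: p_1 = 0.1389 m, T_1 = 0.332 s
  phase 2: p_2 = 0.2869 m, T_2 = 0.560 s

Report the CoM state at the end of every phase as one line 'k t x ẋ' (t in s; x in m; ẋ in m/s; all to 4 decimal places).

1 0.3320 0.1545 0.1471
2 0.8920 -0.1660 -1.7306

phase 1: p=0.1389, T=0.332, ωT=1.321692, cosh=2.008222, sinh=1.741538; start (x,ẋ)=(0.105800, 0.187500) → end (x,ẋ)=(0.154452, 0.147057)
phase 2: p=0.2869, T=0.560, ωT=2.229360, cosh=4.700757, sinh=4.593159; start (x,ẋ)=(0.154452, 0.147057) → end (x,ẋ)=(-0.166035, -1.730579)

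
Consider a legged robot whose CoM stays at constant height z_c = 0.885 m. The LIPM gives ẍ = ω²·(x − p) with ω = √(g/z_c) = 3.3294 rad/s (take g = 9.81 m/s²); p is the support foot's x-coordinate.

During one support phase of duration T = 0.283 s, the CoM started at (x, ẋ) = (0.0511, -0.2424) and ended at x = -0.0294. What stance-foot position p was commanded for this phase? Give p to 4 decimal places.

p = 0.0538

ωT = 3.3294·0.283 = 0.942220; cosh(ωT) = 1.477716, sinh(ωT) = 1.087955
x(T) = p + (x₀−p)·cosh(ωT) + (ẋ₀/ω)·sinh(ωT) ⇒ p·(1 − cosh) = x(T) − x₀·cosh − (ẋ₀/ω)·sinh
numerator   = -0.0294 − (0.0511)·1.477716 − (-0.2424/3.3294)·1.087955 = -0.025702
denominator = 1 − 1.477716 = -0.477716
p = -0.025702 / -0.477716 = 0.0538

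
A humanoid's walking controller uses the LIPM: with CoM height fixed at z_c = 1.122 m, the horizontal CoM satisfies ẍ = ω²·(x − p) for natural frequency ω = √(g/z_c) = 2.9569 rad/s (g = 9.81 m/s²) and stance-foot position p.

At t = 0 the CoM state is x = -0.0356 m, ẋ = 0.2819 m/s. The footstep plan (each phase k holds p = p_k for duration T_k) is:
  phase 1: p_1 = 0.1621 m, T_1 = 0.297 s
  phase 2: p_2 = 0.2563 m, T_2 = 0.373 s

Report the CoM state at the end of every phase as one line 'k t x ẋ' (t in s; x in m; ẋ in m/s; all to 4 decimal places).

phase 1: p=0.1621, T=0.297, ωT=0.878199, cosh=1.411046, sinh=0.995516; start (x,ẋ)=(-0.035600, 0.281900) → end (x,ẋ)=(-0.021955, -0.184184)
phase 2: p=0.2563, T=0.373, ωT=1.102924, cosh=1.672431, sinh=1.340531; start (x,ẋ)=(-0.021955, -0.184184) → end (x,ẋ)=(-0.292563, -1.410987)

1 0.2970 -0.0220 -0.1842
2 0.6700 -0.2926 -1.4110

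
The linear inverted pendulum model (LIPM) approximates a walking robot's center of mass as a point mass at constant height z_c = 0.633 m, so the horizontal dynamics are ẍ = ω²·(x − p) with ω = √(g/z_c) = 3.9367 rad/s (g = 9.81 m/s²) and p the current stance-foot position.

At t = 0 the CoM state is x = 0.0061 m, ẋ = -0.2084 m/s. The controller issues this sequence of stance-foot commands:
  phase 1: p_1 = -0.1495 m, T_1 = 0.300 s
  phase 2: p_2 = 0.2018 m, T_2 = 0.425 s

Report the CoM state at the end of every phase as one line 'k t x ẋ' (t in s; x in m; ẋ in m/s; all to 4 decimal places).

1 0.3000 0.0497 0.5323
2 0.7250 0.1299 -0.0707

phase 1: p=-0.1495, T=0.300, ωT=1.181010, cosh=1.782316, sinh=1.475347; start (x,ẋ)=(0.006100, -0.208400) → end (x,ẋ)=(0.049727, 0.532290)
phase 2: p=0.2018, T=0.425, ωT=1.673097, cosh=2.758156, sinh=2.570491; start (x,ẋ)=(0.049727, 0.532290) → end (x,ẋ)=(0.129920, -0.070728)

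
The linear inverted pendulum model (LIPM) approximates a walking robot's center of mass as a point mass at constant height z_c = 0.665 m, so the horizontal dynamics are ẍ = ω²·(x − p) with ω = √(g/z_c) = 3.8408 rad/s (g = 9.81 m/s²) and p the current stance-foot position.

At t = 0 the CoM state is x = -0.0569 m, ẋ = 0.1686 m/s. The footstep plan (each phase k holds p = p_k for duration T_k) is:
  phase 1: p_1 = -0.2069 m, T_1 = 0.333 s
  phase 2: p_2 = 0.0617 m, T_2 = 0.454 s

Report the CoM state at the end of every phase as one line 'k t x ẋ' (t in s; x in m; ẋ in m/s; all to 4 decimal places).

phase 1: p=-0.2069, T=0.333, ωT=1.278986, cosh=1.935658, sinh=1.657338; start (x,ẋ)=(-0.056900, 0.168600) → end (x,ẋ)=(0.156201, 1.281178)
phase 2: p=0.0617, T=0.454, ωT=1.743723, cosh=2.946732, sinh=2.771864; start (x,ẋ)=(0.156201, 1.281178) → end (x,ẋ)=(1.264781, 4.781361)

1 0.3330 0.1562 1.2812
2 0.7870 1.2648 4.7814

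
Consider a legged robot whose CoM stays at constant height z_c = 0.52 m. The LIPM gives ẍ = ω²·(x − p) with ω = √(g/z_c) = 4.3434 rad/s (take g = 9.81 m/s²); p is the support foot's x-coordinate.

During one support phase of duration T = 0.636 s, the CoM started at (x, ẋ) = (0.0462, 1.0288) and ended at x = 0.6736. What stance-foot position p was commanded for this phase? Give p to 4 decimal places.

ωT = 4.3434·0.636 = 2.762402; cosh(ωT) = 7.950493, sinh(ωT) = 7.887353
x(T) = p + (x₀−p)·cosh(ωT) + (ẋ₀/ω)·sinh(ωT) ⇒ p·(1 − cosh) = x(T) − x₀·cosh − (ẋ₀/ω)·sinh
numerator   = 0.6736 − (0.0462)·7.950493 − (1.0288/4.3434)·7.887353 = -1.561952
denominator = 1 − 7.950493 = -6.950493
p = -1.561952 / -6.950493 = 0.2247

p = 0.2247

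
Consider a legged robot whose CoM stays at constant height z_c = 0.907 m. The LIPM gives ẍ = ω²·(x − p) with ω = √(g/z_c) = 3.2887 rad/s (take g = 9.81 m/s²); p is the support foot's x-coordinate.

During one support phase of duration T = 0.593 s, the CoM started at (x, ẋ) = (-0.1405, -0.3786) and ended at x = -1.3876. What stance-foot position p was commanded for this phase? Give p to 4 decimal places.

ωT = 3.2887·0.593 = 1.950199; cosh(ωT) = 3.586166, sinh(ωT) = 3.443921
x(T) = p + (x₀−p)·cosh(ωT) + (ẋ₀/ω)·sinh(ωT) ⇒ p·(1 − cosh) = x(T) − x₀·cosh − (ẋ₀/ω)·sinh
numerator   = -1.3876 − (-0.1405)·3.586166 − (-0.3786/3.2887)·3.443921 = -0.487274
denominator = 1 − 3.586166 = -2.586166
p = -0.487274 / -2.586166 = 0.1884

p = 0.1884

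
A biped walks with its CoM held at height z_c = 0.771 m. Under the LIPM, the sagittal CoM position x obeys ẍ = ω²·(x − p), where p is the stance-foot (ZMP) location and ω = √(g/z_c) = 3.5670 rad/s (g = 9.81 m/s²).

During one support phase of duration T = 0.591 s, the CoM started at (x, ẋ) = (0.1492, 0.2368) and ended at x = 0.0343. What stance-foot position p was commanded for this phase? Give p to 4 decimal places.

ωT = 3.5670·0.591 = 2.108097; cosh(ωT) = 4.177014, sinh(ωT) = 4.055545
x(T) = p + (x₀−p)·cosh(ωT) + (ẋ₀/ω)·sinh(ωT) ⇒ p·(1 − cosh) = x(T) − x₀·cosh − (ẋ₀/ω)·sinh
numerator   = 0.0343 − (0.1492)·4.177014 − (0.2368/3.5670)·4.055545 = -0.858143
denominator = 1 − 4.177014 = -3.177014
p = -0.858143 / -3.177014 = 0.2701

p = 0.2701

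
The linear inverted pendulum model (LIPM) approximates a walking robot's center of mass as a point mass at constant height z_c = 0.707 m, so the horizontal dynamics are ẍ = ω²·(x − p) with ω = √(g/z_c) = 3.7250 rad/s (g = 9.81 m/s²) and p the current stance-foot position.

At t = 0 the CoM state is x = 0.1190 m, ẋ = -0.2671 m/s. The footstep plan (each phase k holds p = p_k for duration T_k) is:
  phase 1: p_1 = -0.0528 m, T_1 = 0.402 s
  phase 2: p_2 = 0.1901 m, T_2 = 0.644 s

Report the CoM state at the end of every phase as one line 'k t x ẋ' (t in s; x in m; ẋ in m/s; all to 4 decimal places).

phase 1: p=-0.0528, T=0.402, ωT=1.497450, cosh=2.346988, sinh=2.123288; start (x,ẋ)=(0.119000, -0.267100) → end (x,ẋ)=(0.198163, 0.731928)
phase 2: p=0.1901, T=0.644, ωT=2.398900, cosh=5.550938, sinh=5.460120; start (x,ẋ)=(0.198163, 0.731928) → end (x,ẋ)=(1.307719, 4.226876)

1 0.4020 0.1982 0.7319
2 1.0460 1.3077 4.2269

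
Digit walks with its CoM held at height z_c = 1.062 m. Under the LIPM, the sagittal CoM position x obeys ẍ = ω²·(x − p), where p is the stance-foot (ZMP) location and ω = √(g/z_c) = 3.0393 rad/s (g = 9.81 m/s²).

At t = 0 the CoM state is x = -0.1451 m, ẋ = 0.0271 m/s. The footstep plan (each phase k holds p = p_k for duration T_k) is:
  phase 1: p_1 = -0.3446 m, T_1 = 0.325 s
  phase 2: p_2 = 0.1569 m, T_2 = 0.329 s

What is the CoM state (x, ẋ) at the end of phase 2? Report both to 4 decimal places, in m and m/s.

phase 1: p=-0.3446, T=0.325, ωT=0.987773, cosh=1.528826, sinh=1.156421; start (x,ẋ)=(-0.145100, 0.027100) → end (x,ẋ)=(-0.029288, 0.742616)
phase 2: p=0.1569, T=0.329, ωT=0.999930, cosh=1.542998, sinh=1.175093; start (x,ẋ)=(-0.029288, 0.742616) → end (x,ẋ)=(0.156732, 0.480892)

x = 0.1567, ẋ = 0.4809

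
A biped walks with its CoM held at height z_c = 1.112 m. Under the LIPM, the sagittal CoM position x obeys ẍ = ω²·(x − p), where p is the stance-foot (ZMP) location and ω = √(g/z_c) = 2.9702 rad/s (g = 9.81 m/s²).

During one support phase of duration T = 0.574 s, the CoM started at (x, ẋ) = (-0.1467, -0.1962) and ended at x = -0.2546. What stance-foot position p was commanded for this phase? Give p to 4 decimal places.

p = -0.1835

ωT = 2.9702·0.574 = 1.704895; cosh(ωT) = 2.841299, sinh(ωT) = 2.659508
x(T) = p + (x₀−p)·cosh(ωT) + (ẋ₀/ω)·sinh(ωT) ⇒ p·(1 − cosh) = x(T) − x₀·cosh − (ẋ₀/ω)·sinh
numerator   = -0.2546 − (-0.1467)·2.841299 − (-0.1962/2.9702)·2.659508 = 0.337895
denominator = 1 − 2.841299 = -1.841299
p = 0.337895 / -1.841299 = -0.1835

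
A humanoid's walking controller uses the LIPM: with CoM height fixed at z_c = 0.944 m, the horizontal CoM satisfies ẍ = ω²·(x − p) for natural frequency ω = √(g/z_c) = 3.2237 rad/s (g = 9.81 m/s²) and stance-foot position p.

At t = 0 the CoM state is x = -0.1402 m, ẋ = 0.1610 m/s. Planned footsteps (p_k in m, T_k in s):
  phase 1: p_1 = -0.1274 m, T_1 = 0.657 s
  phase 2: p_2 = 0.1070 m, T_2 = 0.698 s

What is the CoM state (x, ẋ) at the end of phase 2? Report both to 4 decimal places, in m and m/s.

phase 1: p=-0.1274, T=0.657, ωT=2.117971, cosh=4.217263, sinh=4.096987; start (x,ẋ)=(-0.140200, 0.161000) → end (x,ẋ)=(0.023233, 0.509924)
phase 2: p=0.1070, T=0.698, ωT=2.250143, cosh=4.797237, sinh=4.691852; start (x,ẋ)=(0.023233, 0.509924) → end (x,ẋ)=(0.447307, 1.179243)

x = 0.4473, ẋ = 1.1792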